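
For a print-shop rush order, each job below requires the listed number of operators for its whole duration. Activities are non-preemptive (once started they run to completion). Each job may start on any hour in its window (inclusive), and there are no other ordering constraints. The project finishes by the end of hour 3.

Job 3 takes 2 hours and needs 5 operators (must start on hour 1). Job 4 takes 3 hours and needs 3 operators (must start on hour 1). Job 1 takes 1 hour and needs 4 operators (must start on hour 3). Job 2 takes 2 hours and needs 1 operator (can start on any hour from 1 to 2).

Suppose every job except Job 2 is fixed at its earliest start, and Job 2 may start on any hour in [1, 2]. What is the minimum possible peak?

9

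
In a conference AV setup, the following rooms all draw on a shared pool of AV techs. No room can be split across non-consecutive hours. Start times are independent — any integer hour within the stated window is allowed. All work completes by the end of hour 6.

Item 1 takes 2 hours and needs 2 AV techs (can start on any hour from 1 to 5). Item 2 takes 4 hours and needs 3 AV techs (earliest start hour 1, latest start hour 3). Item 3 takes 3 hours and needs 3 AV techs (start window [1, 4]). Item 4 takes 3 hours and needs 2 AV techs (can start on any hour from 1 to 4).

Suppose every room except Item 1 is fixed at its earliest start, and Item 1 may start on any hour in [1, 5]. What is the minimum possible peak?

8

Item 1@1: h1:10  h2:10  h3:8  h4:3  h5:0  h6:0 → peak 10
Item 1@2: h1:8  h2:10  h3:10  h4:3  h5:0  h6:0 → peak 10
Item 1@3: h1:8  h2:8  h3:10  h4:5  h5:0  h6:0 → peak 10
Item 1@4: h1:8  h2:8  h3:8  h4:5  h5:2  h6:0 → peak 8
Item 1@5: h1:8  h2:8  h3:8  h4:3  h5:2  h6:2 → peak 8
Best is Item 1@4, peak 8.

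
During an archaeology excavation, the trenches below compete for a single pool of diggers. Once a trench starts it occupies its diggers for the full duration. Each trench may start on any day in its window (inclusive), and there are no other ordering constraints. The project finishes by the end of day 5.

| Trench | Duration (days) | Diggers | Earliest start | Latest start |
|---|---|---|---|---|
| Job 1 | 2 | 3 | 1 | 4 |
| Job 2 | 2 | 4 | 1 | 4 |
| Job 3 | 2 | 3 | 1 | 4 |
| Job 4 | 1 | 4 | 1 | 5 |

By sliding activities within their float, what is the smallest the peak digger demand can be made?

Early-start (Job 1@1, Job 2@1, Job 3@1, Job 4@1) gives peak 14: d1:14  d2:10  d3:0  d4:0  d5:0.
Shift Job 2→3, Job 4→5.
Schedule Job 1@1, Job 2@3, Job 3@1, Job 4@5: d1:6  d2:6  d3:4  d4:4  d5:4 — peak 6.

6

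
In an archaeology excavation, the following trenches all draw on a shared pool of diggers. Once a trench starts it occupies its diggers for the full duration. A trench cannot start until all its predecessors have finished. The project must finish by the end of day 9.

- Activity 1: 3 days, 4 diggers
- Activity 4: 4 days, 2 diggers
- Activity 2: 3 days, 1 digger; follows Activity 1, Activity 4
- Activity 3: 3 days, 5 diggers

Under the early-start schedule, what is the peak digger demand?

11

Early-start schedule: Activity 1@1, Activity 4@1, Activity 2@5, Activity 3@1.
Load per day: day 1: 11, day 2: 11, day 3: 11, day 4: 2, day 5: 1, day 6: 1, day 7: 1, day 8: 0, day 9: 0.
Peak is 11.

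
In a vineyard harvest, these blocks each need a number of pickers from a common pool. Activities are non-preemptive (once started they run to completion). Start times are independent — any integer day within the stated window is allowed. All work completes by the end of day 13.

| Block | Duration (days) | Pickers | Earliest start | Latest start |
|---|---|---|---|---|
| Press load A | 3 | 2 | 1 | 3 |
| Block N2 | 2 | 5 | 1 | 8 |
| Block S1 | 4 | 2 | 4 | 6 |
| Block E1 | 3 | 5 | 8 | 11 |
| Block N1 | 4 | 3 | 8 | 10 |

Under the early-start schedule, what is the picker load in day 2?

7

At early start, day 2 has: Press load A, Block N2.
Demand: 2 + 5 = 7.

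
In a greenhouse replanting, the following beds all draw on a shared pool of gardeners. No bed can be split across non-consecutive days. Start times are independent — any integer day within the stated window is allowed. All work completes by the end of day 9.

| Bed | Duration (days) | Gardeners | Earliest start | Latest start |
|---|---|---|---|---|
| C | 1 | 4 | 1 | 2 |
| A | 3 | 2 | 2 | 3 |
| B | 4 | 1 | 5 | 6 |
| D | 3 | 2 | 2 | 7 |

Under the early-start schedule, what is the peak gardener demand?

Early-start schedule: C@1, A@2, B@5, D@2.
Load per day: day 1: 4, day 2: 4, day 3: 4, day 4: 4, day 5: 1, day 6: 1, day 7: 1, day 8: 1, day 9: 0.
Peak is 4.

4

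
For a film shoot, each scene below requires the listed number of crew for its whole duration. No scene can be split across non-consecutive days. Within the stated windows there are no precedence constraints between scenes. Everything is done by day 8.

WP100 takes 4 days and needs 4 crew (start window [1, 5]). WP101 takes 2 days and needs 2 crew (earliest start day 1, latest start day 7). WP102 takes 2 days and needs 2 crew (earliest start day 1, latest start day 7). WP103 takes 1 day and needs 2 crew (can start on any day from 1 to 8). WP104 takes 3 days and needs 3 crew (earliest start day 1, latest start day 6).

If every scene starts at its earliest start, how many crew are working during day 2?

At early start, day 2 has: WP100, WP101, WP102, WP104.
Demand: 4 + 2 + 2 + 3 = 11.

11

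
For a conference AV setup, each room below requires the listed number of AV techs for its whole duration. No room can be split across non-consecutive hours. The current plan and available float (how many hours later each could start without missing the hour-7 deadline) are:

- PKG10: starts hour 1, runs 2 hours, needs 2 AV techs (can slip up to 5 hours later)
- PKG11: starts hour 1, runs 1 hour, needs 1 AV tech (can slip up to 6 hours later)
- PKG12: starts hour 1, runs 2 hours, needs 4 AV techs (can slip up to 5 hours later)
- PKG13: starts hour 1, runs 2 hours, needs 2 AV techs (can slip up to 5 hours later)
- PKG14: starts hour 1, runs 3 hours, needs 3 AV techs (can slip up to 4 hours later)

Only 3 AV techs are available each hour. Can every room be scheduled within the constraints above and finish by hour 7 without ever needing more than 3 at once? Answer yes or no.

Total AV tech-hours = 26; over 7 hours the average is 26/7 > 3, so some hour must exceed 3.

no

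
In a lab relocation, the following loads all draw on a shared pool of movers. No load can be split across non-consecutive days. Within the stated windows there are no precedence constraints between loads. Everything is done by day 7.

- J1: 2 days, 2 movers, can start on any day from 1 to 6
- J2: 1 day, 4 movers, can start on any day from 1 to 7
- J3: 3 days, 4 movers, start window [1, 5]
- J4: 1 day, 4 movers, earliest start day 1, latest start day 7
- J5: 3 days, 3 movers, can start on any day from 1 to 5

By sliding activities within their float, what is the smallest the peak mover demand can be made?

7

Early-start (J1@1, J2@1, J3@1, J4@1, J5@1) gives peak 17: d1:17  d2:9  d3:7  d4:0  d5:0  d6:0  d7:0.
Shift J3→2, J4→5, J5→3.
Schedule J1@1, J2@1, J3@2, J4@5, J5@3: d1:6  d2:6  d3:7  d4:7  d5:7  d6:0  d7:0 — peak 7.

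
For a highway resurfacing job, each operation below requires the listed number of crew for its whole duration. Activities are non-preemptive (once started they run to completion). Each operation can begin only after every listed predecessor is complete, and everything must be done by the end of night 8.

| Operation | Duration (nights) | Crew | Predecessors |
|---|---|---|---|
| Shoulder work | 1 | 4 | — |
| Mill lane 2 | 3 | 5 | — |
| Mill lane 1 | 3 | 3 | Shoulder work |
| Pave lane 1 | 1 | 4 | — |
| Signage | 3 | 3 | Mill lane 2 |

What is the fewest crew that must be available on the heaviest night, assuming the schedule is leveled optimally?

6

Early-start (Shoulder work@1, Mill lane 2@1, Mill lane 1@2, Pave lane 1@1, Signage@4) gives peak 13: n1:13  n2:8  n3:8  n4:6  n5:3  n6:3  n7:0  n8:0.
Shift Mill lane 2→2, Mill lane 1→5, Pave lane 1→8, Signage→5.
Schedule Shoulder work@1, Mill lane 2@2, Mill lane 1@5, Pave lane 1@8, Signage@5: n1:4  n2:5  n3:5  n4:5  n5:6  n6:6  n7:6  n8:4 — peak 6.
Total crew member-nights = 41 over 8 nights ⇒ peak ≥ ⌈41/8⌉ = 6, so 6 is optimal.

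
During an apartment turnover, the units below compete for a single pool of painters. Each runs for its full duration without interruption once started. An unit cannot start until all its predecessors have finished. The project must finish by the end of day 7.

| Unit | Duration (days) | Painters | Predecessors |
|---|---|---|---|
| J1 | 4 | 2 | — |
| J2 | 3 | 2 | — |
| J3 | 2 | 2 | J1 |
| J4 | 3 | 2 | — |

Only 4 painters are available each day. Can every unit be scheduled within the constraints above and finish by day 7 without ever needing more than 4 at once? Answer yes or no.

yes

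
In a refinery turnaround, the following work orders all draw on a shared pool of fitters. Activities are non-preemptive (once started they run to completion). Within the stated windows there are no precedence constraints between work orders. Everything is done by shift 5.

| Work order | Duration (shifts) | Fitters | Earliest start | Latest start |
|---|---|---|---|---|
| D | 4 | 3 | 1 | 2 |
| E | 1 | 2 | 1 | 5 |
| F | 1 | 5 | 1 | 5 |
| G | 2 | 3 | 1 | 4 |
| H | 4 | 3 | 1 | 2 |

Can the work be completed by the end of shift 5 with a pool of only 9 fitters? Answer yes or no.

Schedule D@1, E@1, F@5, G@1, H@2: s1:8  s2:9  s3:6  s4:6  s5:8 — peak 9 ≤ 9.

yes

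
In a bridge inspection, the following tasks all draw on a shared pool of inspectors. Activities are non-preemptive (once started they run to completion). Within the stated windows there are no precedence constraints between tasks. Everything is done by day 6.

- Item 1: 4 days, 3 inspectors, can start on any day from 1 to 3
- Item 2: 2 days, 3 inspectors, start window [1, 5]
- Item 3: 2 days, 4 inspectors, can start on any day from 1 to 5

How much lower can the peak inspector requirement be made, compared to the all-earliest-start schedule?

4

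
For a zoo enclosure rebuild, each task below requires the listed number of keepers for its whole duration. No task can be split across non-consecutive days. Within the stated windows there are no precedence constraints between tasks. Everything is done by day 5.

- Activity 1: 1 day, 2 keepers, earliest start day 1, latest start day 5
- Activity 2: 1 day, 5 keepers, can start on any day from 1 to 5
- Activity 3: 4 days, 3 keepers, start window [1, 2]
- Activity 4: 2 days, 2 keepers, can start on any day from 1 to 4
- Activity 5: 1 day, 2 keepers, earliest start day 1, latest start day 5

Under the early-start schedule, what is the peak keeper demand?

Early-start schedule: Activity 1@1, Activity 2@1, Activity 3@1, Activity 4@1, Activity 5@1.
Load per day: day 1: 14, day 2: 5, day 3: 3, day 4: 3, day 5: 0.
Peak is 14.

14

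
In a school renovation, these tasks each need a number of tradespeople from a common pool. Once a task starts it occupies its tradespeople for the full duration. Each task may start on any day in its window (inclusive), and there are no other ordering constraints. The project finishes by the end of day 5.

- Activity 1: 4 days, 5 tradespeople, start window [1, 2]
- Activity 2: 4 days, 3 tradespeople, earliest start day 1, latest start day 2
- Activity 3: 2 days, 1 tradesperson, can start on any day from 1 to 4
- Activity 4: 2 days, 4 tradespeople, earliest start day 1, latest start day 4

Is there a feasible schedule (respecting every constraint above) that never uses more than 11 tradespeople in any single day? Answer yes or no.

The minimum achievable peak is 12; 11 < 12, so no feasible schedule stays within the cap.

no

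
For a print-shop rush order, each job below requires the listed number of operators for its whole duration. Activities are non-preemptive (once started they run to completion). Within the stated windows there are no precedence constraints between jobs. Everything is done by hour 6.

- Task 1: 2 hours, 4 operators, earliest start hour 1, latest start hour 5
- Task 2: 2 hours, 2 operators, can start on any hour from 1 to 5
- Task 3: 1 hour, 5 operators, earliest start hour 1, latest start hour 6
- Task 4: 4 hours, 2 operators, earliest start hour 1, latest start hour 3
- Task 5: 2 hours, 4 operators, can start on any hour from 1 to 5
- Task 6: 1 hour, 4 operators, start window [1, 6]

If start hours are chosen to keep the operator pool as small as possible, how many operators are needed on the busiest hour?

Early-start (Task 1@1, Task 2@1, Task 3@1, Task 4@1, Task 5@1, Task 6@1) gives peak 21: h1:21  h2:12  h3:2  h4:2  h5:0  h6:0.
Shift Task 3→3, Task 4→3, Task 5→4, Task 6→6.
Schedule Task 1@1, Task 2@1, Task 3@3, Task 4@3, Task 5@4, Task 6@6: h1:6  h2:6  h3:7  h4:6  h5:6  h6:6 — peak 7.
Total operator-hours = 37 over 6 hours ⇒ peak ≥ ⌈37/6⌉ = 7, so 7 is optimal.

7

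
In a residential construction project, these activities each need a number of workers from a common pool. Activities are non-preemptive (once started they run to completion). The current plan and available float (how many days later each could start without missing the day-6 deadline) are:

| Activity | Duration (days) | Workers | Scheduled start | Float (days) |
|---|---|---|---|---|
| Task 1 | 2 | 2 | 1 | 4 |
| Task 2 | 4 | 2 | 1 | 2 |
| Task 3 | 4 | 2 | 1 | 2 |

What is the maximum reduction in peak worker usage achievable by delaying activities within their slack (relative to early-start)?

2

Early-start peak: d1:6  d2:6  d3:4  d4:4  d5:0  d6:0 ⇒ 6.
Leveled (Task 1@1, Task 2@1, Task 3@3): d1:4  d2:4  d3:4  d4:4  d5:2  d6:2 ⇒ 4.
Reduction 6 − 4 = 2.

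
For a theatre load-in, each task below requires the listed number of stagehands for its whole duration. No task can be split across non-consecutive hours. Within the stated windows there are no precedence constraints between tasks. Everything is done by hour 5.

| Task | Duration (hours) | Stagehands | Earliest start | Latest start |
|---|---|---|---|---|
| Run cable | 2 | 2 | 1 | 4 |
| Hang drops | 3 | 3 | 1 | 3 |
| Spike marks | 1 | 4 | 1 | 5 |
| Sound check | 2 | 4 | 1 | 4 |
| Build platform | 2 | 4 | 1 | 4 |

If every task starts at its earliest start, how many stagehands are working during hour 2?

At early start, hour 2 has: Run cable, Hang drops, Sound check, Build platform.
Demand: 2 + 3 + 4 + 4 = 13.

13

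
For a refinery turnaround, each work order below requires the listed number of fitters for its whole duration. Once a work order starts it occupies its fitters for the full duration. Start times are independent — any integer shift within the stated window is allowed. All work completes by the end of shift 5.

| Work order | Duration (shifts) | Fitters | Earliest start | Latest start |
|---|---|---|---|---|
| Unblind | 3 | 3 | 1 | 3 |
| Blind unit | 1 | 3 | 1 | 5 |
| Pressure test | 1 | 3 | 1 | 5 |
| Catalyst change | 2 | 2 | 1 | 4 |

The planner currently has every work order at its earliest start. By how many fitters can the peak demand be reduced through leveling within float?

6

Early-start peak: s1:11  s2:5  s3:3  s4:0  s5:0 ⇒ 11.
Leveled (Unblind@1, Blind unit@4, Pressure test@5, Catalyst change@1): s1:5  s2:5  s3:3  s4:3  s5:3 ⇒ 5.
Reduction 11 − 5 = 6.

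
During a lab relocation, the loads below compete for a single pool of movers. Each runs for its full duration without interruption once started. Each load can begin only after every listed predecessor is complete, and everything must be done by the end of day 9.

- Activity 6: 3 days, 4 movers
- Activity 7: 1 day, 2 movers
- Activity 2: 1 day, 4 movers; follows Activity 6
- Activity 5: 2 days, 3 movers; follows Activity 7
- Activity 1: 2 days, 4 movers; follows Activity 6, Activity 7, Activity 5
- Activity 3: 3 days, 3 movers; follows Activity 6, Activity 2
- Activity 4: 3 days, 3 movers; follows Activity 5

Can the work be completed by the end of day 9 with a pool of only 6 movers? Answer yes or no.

no

The minimum achievable peak is 7; 6 < 7, so no feasible schedule stays within the cap.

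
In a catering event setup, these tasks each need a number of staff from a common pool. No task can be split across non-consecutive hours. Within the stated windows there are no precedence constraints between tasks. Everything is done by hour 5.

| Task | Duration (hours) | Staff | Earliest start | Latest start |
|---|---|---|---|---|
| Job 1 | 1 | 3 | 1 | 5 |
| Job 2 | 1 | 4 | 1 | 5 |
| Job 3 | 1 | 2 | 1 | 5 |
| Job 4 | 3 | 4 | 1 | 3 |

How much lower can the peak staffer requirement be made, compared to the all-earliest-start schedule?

Early-start peak: h1:13  h2:4  h3:4  h4:0  h5:0 ⇒ 13.
Leveled (Job 1@1, Job 2@2, Job 3@1, Job 4@3): h1:5  h2:4  h3:4  h4:4  h5:4 ⇒ 5.
Reduction 13 − 5 = 8.

8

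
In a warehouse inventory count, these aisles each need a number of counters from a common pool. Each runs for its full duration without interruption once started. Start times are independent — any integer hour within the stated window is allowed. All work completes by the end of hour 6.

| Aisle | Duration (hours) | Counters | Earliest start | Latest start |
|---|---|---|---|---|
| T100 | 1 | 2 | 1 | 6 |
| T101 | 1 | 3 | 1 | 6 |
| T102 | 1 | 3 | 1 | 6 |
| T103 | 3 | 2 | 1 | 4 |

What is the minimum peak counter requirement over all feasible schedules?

3

Early-start (T100@1, T101@1, T102@1, T103@1) gives peak 10: h1:10  h2:2  h3:2  h4:0  h5:0  h6:0.
Shift T101→2, T102→3, T103→4.
Schedule T100@1, T101@2, T102@3, T103@4: h1:2  h2:3  h3:3  h4:2  h5:2  h6:2 — peak 3.
Total counter-hours = 14 over 6 hours ⇒ peak ≥ ⌈14/6⌉ = 3, so 3 is optimal.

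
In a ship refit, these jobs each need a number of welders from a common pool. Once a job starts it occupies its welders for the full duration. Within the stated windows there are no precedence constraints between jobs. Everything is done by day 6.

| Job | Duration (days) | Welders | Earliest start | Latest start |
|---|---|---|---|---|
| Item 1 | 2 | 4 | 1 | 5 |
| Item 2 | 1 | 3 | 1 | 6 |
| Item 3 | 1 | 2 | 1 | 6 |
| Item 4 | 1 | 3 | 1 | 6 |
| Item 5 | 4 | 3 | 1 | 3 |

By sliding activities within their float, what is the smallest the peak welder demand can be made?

6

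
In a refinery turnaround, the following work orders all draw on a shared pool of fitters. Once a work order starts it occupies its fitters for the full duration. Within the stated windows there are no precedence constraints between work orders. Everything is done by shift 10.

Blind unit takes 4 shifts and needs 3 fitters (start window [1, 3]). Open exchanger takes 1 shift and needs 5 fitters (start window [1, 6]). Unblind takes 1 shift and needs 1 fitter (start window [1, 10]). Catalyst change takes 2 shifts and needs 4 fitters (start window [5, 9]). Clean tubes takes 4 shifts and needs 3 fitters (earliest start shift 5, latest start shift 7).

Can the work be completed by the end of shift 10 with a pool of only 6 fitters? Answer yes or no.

yes

Schedule Blind unit@2, Open exchanger@1, Unblind@1, Catalyst change@9, Clean tubes@5: s1:6  s2:3  s3:3  s4:3  s5:6  s6:3  s7:3  s8:3  s9:4  s10:4 — peak 6 ≤ 6.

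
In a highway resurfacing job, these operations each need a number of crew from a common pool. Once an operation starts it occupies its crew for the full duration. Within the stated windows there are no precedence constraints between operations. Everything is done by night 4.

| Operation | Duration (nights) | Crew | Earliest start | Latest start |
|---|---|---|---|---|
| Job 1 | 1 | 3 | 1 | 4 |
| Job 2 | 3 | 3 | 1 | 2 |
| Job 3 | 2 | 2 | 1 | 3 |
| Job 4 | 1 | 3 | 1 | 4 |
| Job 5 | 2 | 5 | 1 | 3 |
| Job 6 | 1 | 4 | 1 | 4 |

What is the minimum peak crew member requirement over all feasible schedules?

Early-start (Job 1@1, Job 2@1, Job 3@1, Job 4@1, Job 5@1, Job 6@1) gives peak 20: n1:20  n2:10  n3:3  n4:0.
Shift Job 4→2, Job 5→3, Job 6→4.
Schedule Job 1@1, Job 2@1, Job 3@1, Job 4@2, Job 5@3, Job 6@4: n1:8  n2:8  n3:8  n4:9 — peak 9.
Total crew member-nights = 33 over 4 nights ⇒ peak ≥ ⌈33/4⌉ = 9, so 9 is optimal.

9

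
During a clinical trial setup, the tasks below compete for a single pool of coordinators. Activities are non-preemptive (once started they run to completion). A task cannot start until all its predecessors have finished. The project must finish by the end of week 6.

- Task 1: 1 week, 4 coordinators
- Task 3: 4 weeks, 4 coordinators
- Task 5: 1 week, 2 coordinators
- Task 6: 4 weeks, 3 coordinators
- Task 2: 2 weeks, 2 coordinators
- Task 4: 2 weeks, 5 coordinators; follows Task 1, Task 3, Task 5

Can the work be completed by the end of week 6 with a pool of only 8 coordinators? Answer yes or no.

The minimum achievable peak is 9; 8 < 9, so no feasible schedule stays within the cap.

no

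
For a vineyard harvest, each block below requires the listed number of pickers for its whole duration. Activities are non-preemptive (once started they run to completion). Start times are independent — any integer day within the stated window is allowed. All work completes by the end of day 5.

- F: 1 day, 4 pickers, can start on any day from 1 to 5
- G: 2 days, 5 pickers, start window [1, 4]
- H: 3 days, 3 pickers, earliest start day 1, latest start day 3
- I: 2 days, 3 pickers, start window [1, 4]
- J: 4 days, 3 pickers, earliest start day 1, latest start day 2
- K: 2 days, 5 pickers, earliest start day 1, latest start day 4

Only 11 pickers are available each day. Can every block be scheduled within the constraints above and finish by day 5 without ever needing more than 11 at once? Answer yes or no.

yes

Schedule F@1, G@1, H@3, I@2, J@2, K@4: d1:9  d2:11  d3:9  d4:11  d5:11 — peak 11 ≤ 11.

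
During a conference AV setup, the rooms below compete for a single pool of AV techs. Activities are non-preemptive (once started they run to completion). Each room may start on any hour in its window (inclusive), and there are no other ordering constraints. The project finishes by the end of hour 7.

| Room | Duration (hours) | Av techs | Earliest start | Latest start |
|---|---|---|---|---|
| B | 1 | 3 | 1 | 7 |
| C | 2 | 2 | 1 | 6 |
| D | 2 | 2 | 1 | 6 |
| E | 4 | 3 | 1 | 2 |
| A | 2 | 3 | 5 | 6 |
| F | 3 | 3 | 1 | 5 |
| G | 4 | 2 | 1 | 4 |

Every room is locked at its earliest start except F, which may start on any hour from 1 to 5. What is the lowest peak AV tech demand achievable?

F@1: h1:15  h2:12  h3:8  h4:5  h5:3  h6:3  h7:0 → peak 15
F@2: h1:12  h2:12  h3:8  h4:8  h5:3  h6:3  h7:0 → peak 12
F@3: h1:12  h2:9  h3:8  h4:8  h5:6  h6:3  h7:0 → peak 12
F@4: h1:12  h2:9  h3:5  h4:8  h5:6  h6:6  h7:0 → peak 12
F@5: h1:12  h2:9  h3:5  h4:5  h5:6  h6:6  h7:3 → peak 12
Best is F@2, peak 12.

12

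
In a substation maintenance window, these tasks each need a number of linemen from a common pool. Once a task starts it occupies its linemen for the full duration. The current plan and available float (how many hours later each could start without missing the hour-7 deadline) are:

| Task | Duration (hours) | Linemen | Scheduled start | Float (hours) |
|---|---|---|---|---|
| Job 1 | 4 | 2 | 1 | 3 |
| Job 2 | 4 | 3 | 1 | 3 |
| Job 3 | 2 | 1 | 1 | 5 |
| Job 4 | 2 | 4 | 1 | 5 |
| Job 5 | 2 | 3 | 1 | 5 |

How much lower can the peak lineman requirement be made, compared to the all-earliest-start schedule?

7

Early-start peak: h1:13  h2:13  h3:5  h4:5  h5:0  h6:0  h7:0 ⇒ 13.
Leveled (Job 1@1, Job 2@3, Job 3@3, Job 4@1, Job 5@5): h1:6  h2:6  h3:6  h4:6  h5:6  h6:6  h7:0 ⇒ 6.
Reduction 13 − 6 = 7.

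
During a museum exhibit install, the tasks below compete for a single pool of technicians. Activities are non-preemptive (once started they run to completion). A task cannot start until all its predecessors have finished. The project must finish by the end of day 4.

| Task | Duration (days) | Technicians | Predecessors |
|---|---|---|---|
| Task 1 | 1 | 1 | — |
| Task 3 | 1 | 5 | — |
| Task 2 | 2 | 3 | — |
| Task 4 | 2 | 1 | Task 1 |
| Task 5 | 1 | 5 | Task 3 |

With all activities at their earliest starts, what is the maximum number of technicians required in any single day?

Early-start schedule: Task 1@1, Task 3@1, Task 2@1, Task 4@2, Task 5@2.
Load per day: day 1: 9, day 2: 9, day 3: 1, day 4: 0.
Peak is 9.

9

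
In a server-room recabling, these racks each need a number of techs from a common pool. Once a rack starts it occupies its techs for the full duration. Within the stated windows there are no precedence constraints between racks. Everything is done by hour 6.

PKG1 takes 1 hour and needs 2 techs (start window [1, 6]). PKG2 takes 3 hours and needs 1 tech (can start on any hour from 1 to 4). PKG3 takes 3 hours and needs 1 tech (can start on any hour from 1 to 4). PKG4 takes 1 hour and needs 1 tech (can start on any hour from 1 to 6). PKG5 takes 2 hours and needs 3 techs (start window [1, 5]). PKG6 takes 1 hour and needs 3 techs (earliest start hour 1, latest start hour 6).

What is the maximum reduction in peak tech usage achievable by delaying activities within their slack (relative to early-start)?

7

Early-start peak: h1:11  h2:5  h3:2  h4:0  h5:0  h6:0 ⇒ 11.
Leveled (PKG1@1, PKG2@1, PKG3@1, PKG4@2, PKG5@4, PKG6@6): h1:4  h2:3  h3:2  h4:3  h5:3  h6:3 ⇒ 4.
Reduction 11 − 4 = 7.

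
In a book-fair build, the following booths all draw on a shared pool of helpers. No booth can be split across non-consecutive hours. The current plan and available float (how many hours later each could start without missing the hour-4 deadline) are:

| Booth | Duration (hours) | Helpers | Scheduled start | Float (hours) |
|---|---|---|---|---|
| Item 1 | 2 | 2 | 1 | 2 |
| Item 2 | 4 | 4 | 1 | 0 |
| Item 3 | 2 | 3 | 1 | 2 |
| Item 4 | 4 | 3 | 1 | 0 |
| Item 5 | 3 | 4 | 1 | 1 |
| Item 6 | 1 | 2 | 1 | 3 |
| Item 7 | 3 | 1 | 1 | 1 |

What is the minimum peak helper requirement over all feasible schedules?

Early-start (Item 1@1, Item 2@1, Item 3@1, Item 4@1, Item 5@1, Item 6@1, Item 7@1) gives peak 19: h1:19  h2:17  h3:12  h4:7.
Shift Item 3→3, Item 7→2.
Schedule Item 1@1, Item 2@1, Item 3@3, Item 4@1, Item 5@1, Item 6@1, Item 7@2: h1:15  h2:14  h3:15  h4:11 — peak 15.

15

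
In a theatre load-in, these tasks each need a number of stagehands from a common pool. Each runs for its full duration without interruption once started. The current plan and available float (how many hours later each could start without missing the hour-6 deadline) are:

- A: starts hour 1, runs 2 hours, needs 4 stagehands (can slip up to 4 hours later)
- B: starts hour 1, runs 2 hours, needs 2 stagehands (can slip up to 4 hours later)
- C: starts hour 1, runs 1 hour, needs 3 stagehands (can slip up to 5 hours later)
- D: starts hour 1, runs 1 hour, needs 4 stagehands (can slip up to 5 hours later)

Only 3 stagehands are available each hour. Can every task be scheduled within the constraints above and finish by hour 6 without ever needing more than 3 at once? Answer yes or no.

no

Total stagehand-hours = 19; over 6 hours the average is 19/6 > 3, so some hour must exceed 3.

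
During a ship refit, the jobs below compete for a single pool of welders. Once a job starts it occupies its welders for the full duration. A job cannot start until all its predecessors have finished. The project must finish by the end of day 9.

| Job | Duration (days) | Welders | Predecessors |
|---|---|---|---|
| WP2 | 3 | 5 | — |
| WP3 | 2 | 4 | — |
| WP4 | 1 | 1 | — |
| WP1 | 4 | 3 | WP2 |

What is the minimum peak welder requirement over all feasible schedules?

5

Early-start (WP2@1, WP3@1, WP4@1, WP1@4) gives peak 10: d1:10  d2:9  d3:5  d4:3  d5:3  d6:3  d7:3  d8:0  d9:0.
Shift WP3→4, WP4→4, WP1→6.
Schedule WP2@1, WP3@4, WP4@4, WP1@6: d1:5  d2:5  d3:5  d4:5  d5:4  d6:3  d7:3  d8:3  d9:3 — peak 5.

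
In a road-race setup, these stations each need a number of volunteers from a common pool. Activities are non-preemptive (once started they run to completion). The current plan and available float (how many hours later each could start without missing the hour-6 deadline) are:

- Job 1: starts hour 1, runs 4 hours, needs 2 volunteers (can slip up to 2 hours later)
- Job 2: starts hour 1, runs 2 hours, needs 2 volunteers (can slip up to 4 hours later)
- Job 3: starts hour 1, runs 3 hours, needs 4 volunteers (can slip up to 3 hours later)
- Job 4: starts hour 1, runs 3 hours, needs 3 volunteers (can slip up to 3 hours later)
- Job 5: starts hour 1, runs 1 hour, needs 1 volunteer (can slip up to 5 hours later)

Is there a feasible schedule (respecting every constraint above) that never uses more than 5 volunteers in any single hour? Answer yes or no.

no

Total volunteer-hours = 34; over 6 hours the average is 34/6 > 5, so some hour must exceed 5.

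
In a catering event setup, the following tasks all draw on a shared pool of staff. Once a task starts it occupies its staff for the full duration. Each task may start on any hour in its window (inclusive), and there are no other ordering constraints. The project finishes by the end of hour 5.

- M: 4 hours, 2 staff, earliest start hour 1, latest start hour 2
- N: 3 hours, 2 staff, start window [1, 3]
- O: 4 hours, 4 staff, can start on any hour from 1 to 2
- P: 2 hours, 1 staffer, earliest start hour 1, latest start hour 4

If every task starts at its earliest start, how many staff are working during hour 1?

At early start, hour 1 has: M, N, O, P.
Demand: 2 + 2 + 4 + 1 = 9.

9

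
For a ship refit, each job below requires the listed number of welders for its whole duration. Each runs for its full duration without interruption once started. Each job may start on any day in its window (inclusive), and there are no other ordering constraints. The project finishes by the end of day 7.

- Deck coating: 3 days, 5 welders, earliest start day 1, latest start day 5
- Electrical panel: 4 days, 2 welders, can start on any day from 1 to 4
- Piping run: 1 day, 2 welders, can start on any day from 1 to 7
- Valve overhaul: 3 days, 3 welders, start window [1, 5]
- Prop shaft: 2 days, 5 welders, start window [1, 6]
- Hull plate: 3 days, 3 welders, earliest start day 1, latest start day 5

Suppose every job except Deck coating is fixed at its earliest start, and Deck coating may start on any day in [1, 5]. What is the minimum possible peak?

15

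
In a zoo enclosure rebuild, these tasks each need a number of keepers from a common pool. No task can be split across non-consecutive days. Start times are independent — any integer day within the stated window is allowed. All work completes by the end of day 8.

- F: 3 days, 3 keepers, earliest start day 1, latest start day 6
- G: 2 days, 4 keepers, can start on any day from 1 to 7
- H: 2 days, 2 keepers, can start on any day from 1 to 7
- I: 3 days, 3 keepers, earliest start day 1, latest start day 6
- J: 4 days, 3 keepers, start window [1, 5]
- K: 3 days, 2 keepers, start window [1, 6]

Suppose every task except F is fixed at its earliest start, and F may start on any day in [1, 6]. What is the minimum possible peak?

F@1: d1:17  d2:17  d3:11  d4:3  d5:0  d6:0  d7:0  d8:0 → peak 17
F@2: d1:14  d2:17  d3:11  d4:6  d5:0  d6:0  d7:0  d8:0 → peak 17
F@3: d1:14  d2:14  d3:11  d4:6  d5:3  d6:0  d7:0  d8:0 → peak 14
F@4: d1:14  d2:14  d3:8  d4:6  d5:3  d6:3  d7:0  d8:0 → peak 14
F@5: d1:14  d2:14  d3:8  d4:3  d5:3  d6:3  d7:3  d8:0 → peak 14
F@6: d1:14  d2:14  d3:8  d4:3  d5:0  d6:3  d7:3  d8:3 → peak 14
Best is F@3, peak 14.

14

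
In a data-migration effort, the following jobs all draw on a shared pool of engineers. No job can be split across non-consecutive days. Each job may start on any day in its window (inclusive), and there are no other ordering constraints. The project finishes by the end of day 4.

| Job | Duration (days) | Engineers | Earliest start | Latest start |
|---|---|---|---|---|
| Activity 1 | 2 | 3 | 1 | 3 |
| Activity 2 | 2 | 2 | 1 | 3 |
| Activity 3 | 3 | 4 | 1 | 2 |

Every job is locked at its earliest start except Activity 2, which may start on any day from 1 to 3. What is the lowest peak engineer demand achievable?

Activity 2@1: d1:9  d2:9  d3:4  d4:0 → peak 9
Activity 2@2: d1:7  d2:9  d3:6  d4:0 → peak 9
Activity 2@3: d1:7  d2:7  d3:6  d4:2 → peak 7
Best is Activity 2@3, peak 7.

7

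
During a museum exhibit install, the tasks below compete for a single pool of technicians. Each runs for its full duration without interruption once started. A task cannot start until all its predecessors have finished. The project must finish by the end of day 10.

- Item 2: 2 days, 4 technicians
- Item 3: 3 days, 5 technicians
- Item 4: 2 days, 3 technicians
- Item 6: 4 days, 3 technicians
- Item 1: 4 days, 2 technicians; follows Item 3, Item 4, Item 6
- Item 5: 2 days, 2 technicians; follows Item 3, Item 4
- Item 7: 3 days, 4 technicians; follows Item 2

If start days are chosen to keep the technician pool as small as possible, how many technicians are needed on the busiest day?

Early-start (Item 2@1, Item 3@1, Item 4@1, Item 6@1, Item 1@5, Item 5@4, Item 7@3) gives peak 15: d1:15  d2:15  d3:12  d4:9  d5:8  d6:2  d7:2  d8:2  d9:0  d10:0.
Shift Item 3→3, Item 6→3, Item 1→7, Item 5→6, Item 7→7.
Schedule Item 2@1, Item 3@3, Item 4@1, Item 6@3, Item 1@7, Item 5@6, Item 7@7: d1:7  d2:7  d3:8  d4:8  d5:8  d6:5  d7:8  d8:6  d9:6  d10:2 — peak 8.

8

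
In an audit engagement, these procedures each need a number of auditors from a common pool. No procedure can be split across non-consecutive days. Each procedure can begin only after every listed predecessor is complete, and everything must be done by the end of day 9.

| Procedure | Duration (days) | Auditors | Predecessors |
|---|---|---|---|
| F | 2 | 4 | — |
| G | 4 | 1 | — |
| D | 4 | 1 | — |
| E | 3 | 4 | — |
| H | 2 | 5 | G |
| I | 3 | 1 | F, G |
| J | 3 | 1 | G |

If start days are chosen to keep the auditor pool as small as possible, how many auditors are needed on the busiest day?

6

Early-start (F@1, G@1, D@1, E@1, H@5, I@5, J@5) gives peak 10: d1:10  d2:10  d3:6  d4:2  d5:7  d6:7  d7:2  d8:0  d9:0.
Shift E→3, H→8.
Schedule F@1, G@1, D@1, E@3, H@8, I@5, J@5: d1:6  d2:6  d3:6  d4:6  d5:6  d6:2  d7:2  d8:5  d9:5 — peak 6.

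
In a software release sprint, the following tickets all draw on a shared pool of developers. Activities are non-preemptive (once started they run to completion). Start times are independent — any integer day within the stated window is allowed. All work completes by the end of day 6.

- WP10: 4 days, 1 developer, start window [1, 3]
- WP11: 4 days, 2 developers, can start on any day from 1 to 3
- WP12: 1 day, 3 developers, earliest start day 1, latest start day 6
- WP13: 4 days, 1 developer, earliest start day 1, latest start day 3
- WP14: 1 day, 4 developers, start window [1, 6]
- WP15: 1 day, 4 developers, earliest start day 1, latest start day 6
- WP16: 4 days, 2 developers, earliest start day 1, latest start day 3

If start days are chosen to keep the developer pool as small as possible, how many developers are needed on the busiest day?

7

Early-start (WP10@1, WP11@1, WP12@1, WP13@1, WP14@1, WP15@1, WP16@1) gives peak 17: d1:17  d2:6  d3:6  d4:6  d5:0  d6:0.
Shift WP14→5, WP15→6, WP16→2.
Schedule WP10@1, WP11@1, WP12@1, WP13@1, WP14@5, WP15@6, WP16@2: d1:7  d2:6  d3:6  d4:6  d5:6  d6:4 — peak 7.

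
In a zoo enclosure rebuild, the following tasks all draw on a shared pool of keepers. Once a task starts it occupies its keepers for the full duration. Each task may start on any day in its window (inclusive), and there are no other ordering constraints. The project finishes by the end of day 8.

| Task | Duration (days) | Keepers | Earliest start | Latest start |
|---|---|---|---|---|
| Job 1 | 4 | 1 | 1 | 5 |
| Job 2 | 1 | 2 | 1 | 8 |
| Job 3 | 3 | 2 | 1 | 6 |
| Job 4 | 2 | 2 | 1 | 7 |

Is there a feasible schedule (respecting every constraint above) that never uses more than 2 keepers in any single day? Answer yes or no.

The minimum achievable peak is 3; 2 < 3, so no feasible schedule stays within the cap.

no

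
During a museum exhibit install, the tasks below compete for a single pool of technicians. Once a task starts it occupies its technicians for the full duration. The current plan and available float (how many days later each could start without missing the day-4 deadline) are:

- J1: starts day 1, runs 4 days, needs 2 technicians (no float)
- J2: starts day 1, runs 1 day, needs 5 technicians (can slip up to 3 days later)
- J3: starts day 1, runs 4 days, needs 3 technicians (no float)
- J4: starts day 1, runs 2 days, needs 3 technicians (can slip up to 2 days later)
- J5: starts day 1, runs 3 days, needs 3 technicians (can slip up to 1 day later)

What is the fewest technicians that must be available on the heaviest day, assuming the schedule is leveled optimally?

11

Early-start (J1@1, J2@1, J3@1, J4@1, J5@1) gives peak 16: d1:16  d2:11  d3:8  d4:5.
Shift J4→2, J5→2.
Schedule J1@1, J2@1, J3@1, J4@2, J5@2: d1:10  d2:11  d3:11  d4:8 — peak 11.
No arrangement of the 24 feasible schedules does better.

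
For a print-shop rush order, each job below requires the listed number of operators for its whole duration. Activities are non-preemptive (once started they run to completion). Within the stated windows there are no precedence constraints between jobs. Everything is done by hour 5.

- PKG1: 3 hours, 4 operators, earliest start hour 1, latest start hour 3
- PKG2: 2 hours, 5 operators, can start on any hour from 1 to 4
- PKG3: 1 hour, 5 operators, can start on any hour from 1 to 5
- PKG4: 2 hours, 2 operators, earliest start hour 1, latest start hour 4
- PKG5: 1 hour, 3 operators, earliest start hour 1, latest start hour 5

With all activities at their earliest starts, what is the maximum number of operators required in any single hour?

19

Early-start schedule: PKG1@1, PKG2@1, PKG3@1, PKG4@1, PKG5@1.
Load per hour: hour 1: 19, hour 2: 11, hour 3: 4, hour 4: 0, hour 5: 0.
Peak is 19.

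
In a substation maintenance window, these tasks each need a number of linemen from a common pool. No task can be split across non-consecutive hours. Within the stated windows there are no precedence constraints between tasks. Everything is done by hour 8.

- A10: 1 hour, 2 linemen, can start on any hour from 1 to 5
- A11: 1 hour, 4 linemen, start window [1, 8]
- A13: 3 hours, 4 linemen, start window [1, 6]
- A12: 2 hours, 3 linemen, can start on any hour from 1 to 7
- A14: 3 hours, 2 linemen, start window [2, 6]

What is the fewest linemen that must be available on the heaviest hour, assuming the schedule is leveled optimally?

Early-start (A10@1, A11@1, A13@1, A12@1, A14@2) gives peak 13: h1:13  h2:9  h3:6  h4:2  h5:0  h6:0  h7:0  h8:0.
Shift A11→2, A13→3, A12→6, A14→6.
Schedule A10@1, A11@2, A13@3, A12@6, A14@6: h1:2  h2:4  h3:4  h4:4  h5:4  h6:5  h7:5  h8:2 — peak 5.

5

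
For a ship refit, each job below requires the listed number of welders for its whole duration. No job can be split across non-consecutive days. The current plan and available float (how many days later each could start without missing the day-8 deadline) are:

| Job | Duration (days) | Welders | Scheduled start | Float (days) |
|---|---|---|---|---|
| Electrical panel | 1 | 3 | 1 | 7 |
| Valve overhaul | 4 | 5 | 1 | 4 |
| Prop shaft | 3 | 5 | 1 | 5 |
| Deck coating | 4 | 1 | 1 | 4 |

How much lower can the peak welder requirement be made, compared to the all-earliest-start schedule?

8

Early-start peak: d1:14  d2:11  d3:11  d4:6  d5:0  d6:0  d7:0  d8:0 ⇒ 14.
Leveled (Electrical panel@1, Valve overhaul@2, Prop shaft@6, Deck coating@1): d1:4  d2:6  d3:6  d4:6  d5:5  d6:5  d7:5  d8:5 ⇒ 6.
Reduction 14 − 6 = 8.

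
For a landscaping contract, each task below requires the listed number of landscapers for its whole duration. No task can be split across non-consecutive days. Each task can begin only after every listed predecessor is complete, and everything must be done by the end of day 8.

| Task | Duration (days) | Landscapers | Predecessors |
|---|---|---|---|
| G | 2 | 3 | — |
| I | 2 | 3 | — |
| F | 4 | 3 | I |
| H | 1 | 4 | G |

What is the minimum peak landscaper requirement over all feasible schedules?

Early-start (G@1, I@1, F@3, H@3) gives peak 7: d1:6  d2:6  d3:7  d4:3  d5:3  d6:3  d7:0  d8:0.
Shift H→7.
Schedule G@1, I@1, F@3, H@7: d1:6  d2:6  d3:3  d4:3  d5:3  d6:3  d7:4  d8:0 — peak 6.

6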